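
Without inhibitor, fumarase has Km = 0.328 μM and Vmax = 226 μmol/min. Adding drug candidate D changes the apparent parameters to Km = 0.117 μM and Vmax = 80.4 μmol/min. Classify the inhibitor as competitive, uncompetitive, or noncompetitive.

uncompetitive

Both Km and Vmax decrease by the same factor (~2.81-fold) — characteristic of uncompetitive inhibition.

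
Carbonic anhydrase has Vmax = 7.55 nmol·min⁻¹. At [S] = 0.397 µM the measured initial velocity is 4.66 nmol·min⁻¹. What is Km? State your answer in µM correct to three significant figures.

From v = Vmax[S]/(Km+[S]), Km = [S](Vmax − v)/v.
Km = 0.397 × (7.55 − 4.66) / 4.66 = 1.147/4.66 = 0.246 µM.

0.246 µM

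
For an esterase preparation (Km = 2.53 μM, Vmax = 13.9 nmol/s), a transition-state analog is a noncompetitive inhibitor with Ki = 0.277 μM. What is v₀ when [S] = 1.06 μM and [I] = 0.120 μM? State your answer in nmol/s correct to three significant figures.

2.86 nmol/s

With α = 1 + [I]/Ki = 1 + 0.120/0.277 = 1.433, the noncompetitive rate law is v = (Vmax/α)·[S] / (Km + [S]).
v = (13.9/1.433)×1.06 / (2.53 + 1.06) = 10.28/3.590 = 2.86 nmol/s.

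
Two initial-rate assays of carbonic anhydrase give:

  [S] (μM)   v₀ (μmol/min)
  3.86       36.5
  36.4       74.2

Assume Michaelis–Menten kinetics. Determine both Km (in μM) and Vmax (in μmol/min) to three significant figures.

Km = 5.08 μM; Vmax = 84.6 μmol/min

From v = Vmax[S]/(Km+[S]), each point gives Vmax = v(Km+[S])/[S].
Equating: 36.5(Km+3.86)/3.86 = 74.2(Km+36.4)/36.4.
9.456·Km + 36.5 = 2.038·Km + 74.2, so (9.456 − 2.038)·Km = 74.2 − 36.5.
Km = 37.70/7.417 = 5.08 μM; then Vmax = 36.5(5.08+3.86)/3.86 = 84.6 μmol/min.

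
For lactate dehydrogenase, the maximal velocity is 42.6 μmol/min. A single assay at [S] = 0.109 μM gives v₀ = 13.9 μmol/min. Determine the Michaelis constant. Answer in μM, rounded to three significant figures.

0.225 μM

From v = Vmax[S]/(Km+[S]), Km = [S](Vmax − v)/v.
Km = 0.109 × (42.6 − 13.9) / 13.9 = 3.128/13.9 = 0.225 μM.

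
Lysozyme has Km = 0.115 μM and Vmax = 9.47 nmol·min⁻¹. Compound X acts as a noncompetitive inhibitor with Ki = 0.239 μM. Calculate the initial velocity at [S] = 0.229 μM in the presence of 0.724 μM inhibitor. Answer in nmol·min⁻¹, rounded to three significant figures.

1.56 nmol·min⁻¹

α = 1 + [I]/Ki = 1 + 0.724/0.239 = 4.029.
For a noncompetitive inhibitor, Vmax is reduced to Vmax/α while Km is unchanged: Km,app = 0.115 μM, Vmax,app = 2.35 nmol·min⁻¹.
v = Vmax,app·[S]/(Km,app + [S]) = 2.35 × 0.229/(0.115 + 0.229) = 1.56 nmol·min⁻¹.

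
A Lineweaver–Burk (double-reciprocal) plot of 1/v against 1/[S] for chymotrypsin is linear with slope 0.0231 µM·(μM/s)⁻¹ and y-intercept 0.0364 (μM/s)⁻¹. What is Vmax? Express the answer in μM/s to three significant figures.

The y-intercept of a Lineweaver–Burk plot equals 1/Vmax, so Vmax = 1/0.0364 = 27.5 μM/s.

27.5 μM/s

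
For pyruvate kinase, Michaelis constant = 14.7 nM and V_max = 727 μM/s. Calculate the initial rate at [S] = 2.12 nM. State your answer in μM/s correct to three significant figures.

91.6 μM/s

v = Vmax·[S]/(Km + [S]) = 727 × 2.12 / (14.7 + 2.12)
  = 1541 / 16.82 = 91.6 μM/s.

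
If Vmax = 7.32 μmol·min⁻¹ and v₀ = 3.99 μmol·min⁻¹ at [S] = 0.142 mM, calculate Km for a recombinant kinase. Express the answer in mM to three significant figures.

v/Vmax = 3.99/7.32 = 0.5451 = [S]/(Km+[S]).
So Km + [S] = [S]/0.5451 = 0.2605 mM, giving Km = 0.2605 − 0.142 = 0.119 mM.

0.119 mM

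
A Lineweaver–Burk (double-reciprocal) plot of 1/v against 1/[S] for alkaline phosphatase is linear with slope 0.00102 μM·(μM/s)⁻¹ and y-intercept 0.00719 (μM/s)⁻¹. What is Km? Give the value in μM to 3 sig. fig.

0.142 μM

y-intercept = 1/Vmax ⇒ Vmax = 139 μM/s; slope = Km/Vmax ⇒ Km = slope × Vmax.
Km = 0.00102 × 139 = 0.142 μM.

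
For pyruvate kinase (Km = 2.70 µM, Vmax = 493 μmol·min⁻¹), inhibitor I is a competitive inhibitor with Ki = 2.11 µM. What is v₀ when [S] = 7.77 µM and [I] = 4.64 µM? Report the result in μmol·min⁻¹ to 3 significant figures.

233 μmol·min⁻¹

With α = 1 + [I]/Ki = 1 + 4.64/2.11 = 3.199, the competitive rate law is v = Vmax[S] / (αKm + [S]).
v = 493×7.77 / (3.199×2.70 + 7.77) = 3831/16.41 = 233 μmol·min⁻¹.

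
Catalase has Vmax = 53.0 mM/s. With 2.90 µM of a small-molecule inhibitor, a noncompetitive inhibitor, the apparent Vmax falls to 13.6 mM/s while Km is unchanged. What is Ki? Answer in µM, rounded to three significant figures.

Noncompetitive: Vmax,app = Vmax/α with α = 1 + [I]/Ki.
α = Vmax/Vmax,app = 53.0/13.6 = 3.897.
Since α = 1 + [I]/Ki, [I]/Ki = 3.897 − 1 = 2.897 and Ki = 2.90/2.897 = 1.00 µM.

1.00 µM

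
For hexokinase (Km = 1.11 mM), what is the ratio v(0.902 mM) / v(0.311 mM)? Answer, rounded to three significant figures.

2.05

The fractional saturations are [S]/(Km+[S]) = 0.311/1.421 = 0.2189 and 0.902/2.012 = 0.4483.
v₂/v₁ is just their ratio: 0.4483/0.2189 = 2.05.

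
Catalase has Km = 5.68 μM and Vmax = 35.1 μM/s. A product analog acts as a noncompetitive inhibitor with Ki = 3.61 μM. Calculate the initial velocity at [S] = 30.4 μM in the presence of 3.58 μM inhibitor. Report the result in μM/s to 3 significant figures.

With α = 1 + [I]/Ki = 1 + 3.58/3.61 = 1.992, the noncompetitive rate law is v = (Vmax/α)·[S] / (Km + [S]).
v = (35.1/1.992)×30.4 / (5.68 + 30.4) = 535.7/36.08 = 14.8 μM/s.

14.8 μM/s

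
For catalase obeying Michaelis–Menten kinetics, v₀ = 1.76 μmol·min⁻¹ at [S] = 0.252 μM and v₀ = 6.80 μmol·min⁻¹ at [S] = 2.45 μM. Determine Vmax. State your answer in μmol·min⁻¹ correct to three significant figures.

From v = Vmax[S]/(Km+[S]), each point gives Vmax = v(Km+[S])/[S].
Equating: 1.76(Km+0.252)/0.252 = 6.80(Km+2.45)/2.45.
6.984·Km + 1.76 = 2.776·Km + 6.80, so (6.984 − 2.776)·Km = 6.80 − 1.76.
Km = 5.040/4.209 = 1.20 μM; then Vmax = 1.76(1.20+0.252)/0.252 = 10.1 μmol·min⁻¹.

10.1 μmol·min⁻¹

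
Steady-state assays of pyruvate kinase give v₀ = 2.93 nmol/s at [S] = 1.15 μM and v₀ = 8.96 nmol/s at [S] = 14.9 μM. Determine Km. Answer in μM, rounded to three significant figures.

In reciprocal form, 1/v = (Km/Vmax)·(1/[S]) + 1/Vmax. The two points give (1/[S], 1/v) = (0.8696, 0.3413) and (0.06711, 0.1116).
Slope = (0.3413 − 0.1116)/(0.8696 − 0.06711) = 0.2862; intercept = 0.3413 − 0.2862×0.8696 = 0.09240.
Vmax = 1/intercept = 10.8 nmol/s; Km = slope × Vmax = 0.2862 × 10.8 = 3.10 μM.

3.10 μM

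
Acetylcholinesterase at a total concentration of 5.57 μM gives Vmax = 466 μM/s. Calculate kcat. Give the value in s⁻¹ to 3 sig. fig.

kcat = Vmax/[E]total = 466 μM/s / 5.57 μM = 83.7 s⁻¹.

83.7 s⁻¹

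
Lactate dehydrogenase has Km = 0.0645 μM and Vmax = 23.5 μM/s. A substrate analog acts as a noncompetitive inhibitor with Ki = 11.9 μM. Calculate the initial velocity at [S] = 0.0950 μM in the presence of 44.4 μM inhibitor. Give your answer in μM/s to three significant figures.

2.96 μM/s

α = 1 + [I]/Ki = 1 + 44.4/11.9 = 4.731.
For a noncompetitive inhibitor, Vmax is reduced to Vmax/α while Km is unchanged: Km,app = 0.0645 μM, Vmax,app = 4.97 μM/s.
v = Vmax,app·[S]/(Km,app + [S]) = 4.97 × 0.0950/(0.0645 + 0.0950) = 2.96 μM/s.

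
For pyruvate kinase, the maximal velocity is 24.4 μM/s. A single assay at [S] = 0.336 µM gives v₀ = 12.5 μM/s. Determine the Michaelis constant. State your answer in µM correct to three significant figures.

v/Vmax = 12.5/24.4 = 0.5123 = [S]/(Km+[S]).
So Km + [S] = [S]/0.5123 = 0.6559 µM, giving Km = 0.6559 − 0.336 = 0.320 µM.

0.320 µM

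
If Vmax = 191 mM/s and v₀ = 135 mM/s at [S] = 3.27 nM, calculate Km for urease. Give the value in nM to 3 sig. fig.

v/Vmax = 135/191 = 0.7068 = [S]/(Km+[S]).
So Km + [S] = [S]/0.7068 = 4.626 nM, giving Km = 4.626 − 3.27 = 1.36 nM.

1.36 nM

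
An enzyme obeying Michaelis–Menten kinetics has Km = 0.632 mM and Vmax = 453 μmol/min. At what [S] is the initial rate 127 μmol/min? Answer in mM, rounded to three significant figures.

Rearranging v = Vmax[S]/(Km+[S]) gives [S] = Km·v/(Vmax − v).
[S] = 0.632 × 127 / (453 − 127) = 80.26/326.0 = 0.246 mM.

0.246 mM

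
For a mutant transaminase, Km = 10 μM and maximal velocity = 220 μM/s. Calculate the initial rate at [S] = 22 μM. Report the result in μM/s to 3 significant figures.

[S]/(Km+[S]) = 22/32.00 = 0.6875, the fractional saturation.
v = 0.6875 × Vmax = 0.6875 × 220 = 151 μM/s.

151 μM/s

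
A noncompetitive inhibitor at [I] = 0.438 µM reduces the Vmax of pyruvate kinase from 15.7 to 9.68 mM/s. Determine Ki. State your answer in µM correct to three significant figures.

Noncompetitive: Vmax,app = Vmax/α with α = 1 + [I]/Ki.
α = Vmax/Vmax,app = 15.7/9.68 = 1.622.
Since α = 1 + [I]/Ki, [I]/Ki = 1.622 − 1 = 0.6219 and Ki = 0.438/0.6219 = 0.704 µM.

0.704 µM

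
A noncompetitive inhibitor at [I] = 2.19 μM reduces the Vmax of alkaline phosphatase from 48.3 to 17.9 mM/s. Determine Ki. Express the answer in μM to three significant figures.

1.29 μM

Noncompetitive: Vmax,app = Vmax/α with α = 1 + [I]/Ki.
α = Vmax/Vmax,app = 48.3/17.9 = 2.698.
Since α = 1 + [I]/Ki, [I]/Ki = 2.698 − 1 = 1.698 and Ki = 2.19/1.698 = 1.29 μM.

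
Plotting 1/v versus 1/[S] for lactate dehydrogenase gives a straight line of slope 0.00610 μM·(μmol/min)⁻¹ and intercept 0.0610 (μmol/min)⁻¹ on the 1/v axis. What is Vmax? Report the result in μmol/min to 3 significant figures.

16.4 μmol/min

The y-intercept of a Lineweaver–Burk plot equals 1/Vmax, so Vmax = 1/0.0610 = 16.4 μmol/min.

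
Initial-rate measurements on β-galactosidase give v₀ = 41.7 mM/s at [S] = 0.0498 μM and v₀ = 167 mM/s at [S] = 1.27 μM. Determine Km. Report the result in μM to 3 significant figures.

In reciprocal form, 1/v = (Km/Vmax)·(1/[S]) + 1/Vmax. The two points give (1/[S], 1/v) = (20.08, 0.02398) and (0.7874, 0.005988).
Slope = (0.02398 − 0.005988)/(20.08 − 0.7874) = 0.0009326; intercept = 0.02398 − 0.0009326×20.08 = 0.005254.
Vmax = 1/intercept = 190 mM/s; Km = slope × Vmax = 0.0009326 × 190 = 0.178 μM.

0.178 μM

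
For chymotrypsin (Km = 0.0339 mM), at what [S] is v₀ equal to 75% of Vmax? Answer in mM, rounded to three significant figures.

v/Vmax = [S]/(Km+[S]) = 0.75, so [S] = Km·0.75/(1 − 0.75) = 0.0339 × 3.000.
[S] = 0.102 mM.

0.102 mM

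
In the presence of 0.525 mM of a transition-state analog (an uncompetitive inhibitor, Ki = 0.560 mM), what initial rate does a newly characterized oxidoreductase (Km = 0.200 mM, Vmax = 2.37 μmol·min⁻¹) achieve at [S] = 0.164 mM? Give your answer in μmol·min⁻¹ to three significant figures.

0.751 μmol·min⁻¹

α = 1 + [I]/Ki = 1 + 0.525/0.560 = 1.938.
For an uncompetitive inhibitor, both parameters are divided by α, giving Vmax/α and Km/α: Km,app = 0.103 mM, Vmax,app = 1.22 μmol·min⁻¹.
v = Vmax,app·[S]/(Km,app + [S]) = 1.22 × 0.164/(0.103 + 0.164) = 0.751 μmol·min⁻¹.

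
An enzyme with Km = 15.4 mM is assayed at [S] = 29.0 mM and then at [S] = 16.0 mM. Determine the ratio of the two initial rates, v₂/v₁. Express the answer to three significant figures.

The fractional saturations are [S]/(Km+[S]) = 29.0/44.40 = 0.6532 and 16.0/31.40 = 0.5096.
v₂/v₁ is just their ratio: 0.5096/0.6532 = 0.780.

0.780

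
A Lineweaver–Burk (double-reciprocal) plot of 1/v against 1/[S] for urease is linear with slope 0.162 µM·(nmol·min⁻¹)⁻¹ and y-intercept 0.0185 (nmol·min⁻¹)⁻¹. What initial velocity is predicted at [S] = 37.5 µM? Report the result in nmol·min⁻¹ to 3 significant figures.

43.8 nmol·min⁻¹

The y-intercept is 1/Vmax, so Vmax = 1/0.0185 = 54.1 nmol·min⁻¹.
The slope is Km/Vmax, so Km = 0.162 × 54.1 = 8.76 µM.
Then v = 54.1 × 37.5/(8.76 + 37.5) = 43.8 nmol·min⁻¹.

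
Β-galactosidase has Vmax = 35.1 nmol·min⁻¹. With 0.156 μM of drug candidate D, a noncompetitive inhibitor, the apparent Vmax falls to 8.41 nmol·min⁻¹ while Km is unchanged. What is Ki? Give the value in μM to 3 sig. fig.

0.0492 μM

Noncompetitive: Vmax,app = Vmax/α with α = 1 + [I]/Ki.
α = Vmax/Vmax,app = 35.1/8.41 = 4.174.
Ki = [I]/(α − 1) = 0.156/3.174 = 0.0492 μM.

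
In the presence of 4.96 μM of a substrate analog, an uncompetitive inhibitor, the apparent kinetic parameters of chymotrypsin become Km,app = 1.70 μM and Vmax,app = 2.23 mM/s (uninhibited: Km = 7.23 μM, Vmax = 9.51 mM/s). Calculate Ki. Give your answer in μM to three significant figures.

1.52 μM

Uncompetitive: Vmax,app = Vmax/α (and Km,app = Km/α) with α = 1 + [I]/Ki.
α = Vmax/Vmax,app = 9.51/2.23 = 4.265.
Ki = [I]/(α − 1) = 4.96/3.265 = 1.52 μM.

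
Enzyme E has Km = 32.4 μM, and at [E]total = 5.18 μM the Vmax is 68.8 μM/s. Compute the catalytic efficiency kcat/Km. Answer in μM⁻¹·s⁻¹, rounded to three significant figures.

0.410 μM⁻¹·s⁻¹

kcat = Vmax/[E]total = 68.8/5.18 = 13.3 s⁻¹.
kcat/Km = 13.3/32.4 = 0.410 μM⁻¹·s⁻¹.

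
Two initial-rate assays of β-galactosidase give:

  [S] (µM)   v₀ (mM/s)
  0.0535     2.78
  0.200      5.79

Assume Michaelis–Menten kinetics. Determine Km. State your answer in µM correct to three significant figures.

0.131 µM

In reciprocal form, 1/v = (Km/Vmax)·(1/[S]) + 1/Vmax. The two points give (1/[S], 1/v) = (18.69, 0.3597) and (5.000, 0.1727).
Slope = (0.3597 − 0.1727)/(18.69 − 5.000) = 0.01366; intercept = 0.3597 − 0.01366×18.69 = 0.1044.
Vmax = 1/intercept = 9.58 mM/s; Km = slope × Vmax = 0.01366 × 9.58 = 0.131 µM.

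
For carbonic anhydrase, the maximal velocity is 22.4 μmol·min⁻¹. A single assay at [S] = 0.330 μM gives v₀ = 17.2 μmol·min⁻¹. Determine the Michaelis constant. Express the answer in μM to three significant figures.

From v = Vmax[S]/(Km+[S]), Km = [S](Vmax − v)/v.
Km = 0.330 × (22.4 − 17.2) / 17.2 = 1.716/17.2 = 0.0998 μM.

0.0998 μM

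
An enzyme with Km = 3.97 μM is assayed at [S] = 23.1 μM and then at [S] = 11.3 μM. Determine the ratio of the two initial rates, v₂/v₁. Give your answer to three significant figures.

0.867

Since Vmax cancels, v₂/v₁ = [S]₂(Km+[S]₁) / [S]₁(Km+[S]₂).
= 11.3×(3.97+23.1) / (23.1×(3.97+11.3)) = 305.9/352.7 = 0.867.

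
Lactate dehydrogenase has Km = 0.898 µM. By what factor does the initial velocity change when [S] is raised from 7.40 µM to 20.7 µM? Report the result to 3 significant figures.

The fractional saturations are [S]/(Km+[S]) = 7.40/8.298 = 0.8918 and 20.7/21.60 = 0.9584.
v₂/v₁ is just their ratio: 0.9584/0.8918 = 1.07.

1.07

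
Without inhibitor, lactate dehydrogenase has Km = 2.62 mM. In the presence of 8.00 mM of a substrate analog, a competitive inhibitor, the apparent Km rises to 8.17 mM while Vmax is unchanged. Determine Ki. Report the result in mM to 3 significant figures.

Competitive: Km,app = α·Km with α = 1 + [I]/Ki.
α = Km,app/Km = 8.17/2.62 = 3.118.
Ki = [I]/(α − 1) = 8.00/2.118 = 3.78 mM.

3.78 mM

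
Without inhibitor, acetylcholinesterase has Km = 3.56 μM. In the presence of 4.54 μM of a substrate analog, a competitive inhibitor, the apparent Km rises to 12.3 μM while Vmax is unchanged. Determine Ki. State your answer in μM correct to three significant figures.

Competitive: Km,app = α·Km with α = 1 + [I]/Ki.
α = Km,app/Km = 12.3/3.56 = 3.455.
Ki = [I]/(α − 1) = 4.54/2.455 = 1.85 μM.

1.85 μM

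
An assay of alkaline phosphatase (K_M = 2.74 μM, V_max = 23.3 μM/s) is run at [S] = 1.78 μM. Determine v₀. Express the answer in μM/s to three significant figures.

v = Vmax·[S]/(Km + [S]) = 23.3 × 1.78 / (2.74 + 1.78)
  = 41.47 / 4.520 = 9.18 μM/s.

9.18 μM/s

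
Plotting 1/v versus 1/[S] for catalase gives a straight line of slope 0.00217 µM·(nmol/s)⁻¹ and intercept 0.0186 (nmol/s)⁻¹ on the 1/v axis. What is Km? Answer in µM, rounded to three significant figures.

y-intercept = 1/Vmax ⇒ Vmax = 53.8 nmol/s; slope = Km/Vmax ⇒ Km = slope × Vmax.
Km = 0.00217 × 53.8 = 0.117 µM.

0.117 µM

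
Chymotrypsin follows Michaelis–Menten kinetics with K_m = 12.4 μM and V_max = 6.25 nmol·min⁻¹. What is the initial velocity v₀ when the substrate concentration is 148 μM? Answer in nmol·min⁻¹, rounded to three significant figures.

v = Vmax·[S]/(Km + [S]) = 6.25 × 148 / (12.4 + 148)
  = 925.0 / 160.4 = 5.77 nmol·min⁻¹.

5.77 nmol·min⁻¹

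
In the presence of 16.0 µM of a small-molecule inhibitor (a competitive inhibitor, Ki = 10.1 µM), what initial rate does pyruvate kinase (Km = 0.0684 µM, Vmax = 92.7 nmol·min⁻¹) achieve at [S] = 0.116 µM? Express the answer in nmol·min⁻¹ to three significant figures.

With α = 1 + [I]/Ki = 1 + 16.0/10.1 = 2.584, the competitive rate law is v = Vmax[S] / (αKm + [S]).
v = 92.7×0.116 / (2.584×0.0684 + 0.116) = 10.75/0.2928 = 36.7 nmol·min⁻¹.

36.7 nmol·min⁻¹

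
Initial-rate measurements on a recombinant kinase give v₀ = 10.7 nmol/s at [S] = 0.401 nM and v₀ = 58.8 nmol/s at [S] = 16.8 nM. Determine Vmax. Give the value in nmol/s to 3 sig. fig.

In reciprocal form, 1/v = (Km/Vmax)·(1/[S]) + 1/Vmax. The two points give (1/[S], 1/v) = (2.494, 0.09346) and (0.05952, 0.01701).
Slope = (0.09346 − 0.01701)/(2.494 − 0.05952) = 0.03141; intercept = 0.09346 − 0.03141×2.494 = 0.01514.
Vmax = 1/intercept = 66.1 nmol/s; Km = slope × Vmax = 0.03141 × 66.1 = 2.07 nM.

66.1 nmol/s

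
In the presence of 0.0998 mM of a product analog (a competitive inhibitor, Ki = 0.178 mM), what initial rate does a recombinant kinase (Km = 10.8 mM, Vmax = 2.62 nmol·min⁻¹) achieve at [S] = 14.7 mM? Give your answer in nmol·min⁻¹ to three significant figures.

α = 1 + [I]/Ki = 1 + 0.0998/0.178 = 1.561.
For a competitive inhibitor, Vmax is unchanged and the apparent Km becomes α·Km: Km,app = 16.9 mM, Vmax,app = 2.62 nmol·min⁻¹.
v = Vmax,app·[S]/(Km,app + [S]) = 2.62 × 14.7/(16.9 + 14.7) = 1.22 nmol·min⁻¹.

1.22 nmol·min⁻¹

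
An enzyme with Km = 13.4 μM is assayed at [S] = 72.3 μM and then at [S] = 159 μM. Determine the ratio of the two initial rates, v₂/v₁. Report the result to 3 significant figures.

Since Vmax cancels, v₂/v₁ = [S]₂(Km+[S]₁) / [S]₁(Km+[S]₂).
= 159×(13.4+72.3) / (72.3×(13.4+159)) = 13630/12460 = 1.09.

1.09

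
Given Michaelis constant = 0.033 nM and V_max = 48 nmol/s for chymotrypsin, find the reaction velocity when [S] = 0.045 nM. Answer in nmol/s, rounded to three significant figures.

v = Vmax·[S]/(Km + [S]) = 48 × 0.045 / (0.033 + 0.045)
  = 2.160 / 0.07800 = 27.7 nmol/s.

27.7 nmol/s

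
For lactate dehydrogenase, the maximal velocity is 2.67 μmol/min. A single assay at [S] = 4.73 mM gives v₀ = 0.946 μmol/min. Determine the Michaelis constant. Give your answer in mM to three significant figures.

From v = Vmax[S]/(Km+[S]), Km = [S](Vmax − v)/v.
Km = 4.73 × (2.67 − 0.946) / 0.946 = 8.155/0.946 = 8.62 mM.

8.62 mM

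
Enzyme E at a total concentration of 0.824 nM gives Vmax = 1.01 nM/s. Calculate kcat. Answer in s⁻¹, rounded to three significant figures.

kcat = Vmax/[E]total = 1.01 nM/s / 0.824 nM = 1.23 s⁻¹.

1.23 s⁻¹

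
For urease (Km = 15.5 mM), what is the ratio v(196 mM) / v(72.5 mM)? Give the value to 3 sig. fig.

Since Vmax cancels, v₂/v₁ = [S]₂(Km+[S]₁) / [S]₁(Km+[S]₂).
= 196×(15.5+72.5) / (72.5×(15.5+196)) = 17250/15330 = 1.12.

1.12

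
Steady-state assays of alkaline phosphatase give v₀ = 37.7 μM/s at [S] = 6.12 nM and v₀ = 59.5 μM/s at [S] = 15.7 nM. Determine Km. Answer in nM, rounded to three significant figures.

From v = Vmax[S]/(Km+[S]), each point gives Vmax = v(Km+[S])/[S].
Equating: 37.7(Km+6.12)/6.12 = 59.5(Km+15.7)/15.7.
6.160·Km + 37.7 = 3.790·Km + 59.5, so (6.160 − 3.790)·Km = 59.5 − 37.7.
Km = 21.80/2.370 = 9.20 nM; then Vmax = 37.7(9.20+6.12)/6.12 = 94.4 μM/s.

9.20 nM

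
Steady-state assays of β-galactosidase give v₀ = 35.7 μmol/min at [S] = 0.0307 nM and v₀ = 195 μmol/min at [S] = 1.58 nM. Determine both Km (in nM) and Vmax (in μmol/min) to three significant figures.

In reciprocal form, 1/v = (Km/Vmax)·(1/[S]) + 1/Vmax. The two points give (1/[S], 1/v) = (32.57, 0.02801) and (0.6329, 0.005128).
Slope = (0.02801 − 0.005128)/(32.57 − 0.6329) = 0.0007164; intercept = 0.02801 − 0.0007164×32.57 = 0.004675.
Vmax = 1/intercept = 214 μmol/min; Km = slope × Vmax = 0.0007164 × 214 = 0.153 nM.

Km = 0.153 nM; Vmax = 214 μmol/min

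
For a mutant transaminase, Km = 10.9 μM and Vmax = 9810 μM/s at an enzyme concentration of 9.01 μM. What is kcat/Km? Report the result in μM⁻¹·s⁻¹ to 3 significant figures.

kcat = Vmax/[E]total = 9810/9.01 = 1090 s⁻¹.
kcat/Km = 1090/10.9 = 99.9 μM⁻¹·s⁻¹.

99.9 μM⁻¹·s⁻¹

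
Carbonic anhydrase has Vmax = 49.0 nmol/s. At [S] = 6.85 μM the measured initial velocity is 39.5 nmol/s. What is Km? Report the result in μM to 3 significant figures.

v/Vmax = 39.5/49.0 = 0.8061 = [S]/(Km+[S]).
So Km + [S] = [S]/0.8061 = 8.497 μM, giving Km = 8.497 − 6.85 = 1.65 μM.

1.65 μM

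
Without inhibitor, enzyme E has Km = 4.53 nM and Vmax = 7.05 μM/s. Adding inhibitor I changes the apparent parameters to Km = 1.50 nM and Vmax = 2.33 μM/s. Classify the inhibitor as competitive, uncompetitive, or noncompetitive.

Both Km and Vmax decrease by the same factor (~3.02-fold) — characteristic of uncompetitive inhibition.

uncompetitive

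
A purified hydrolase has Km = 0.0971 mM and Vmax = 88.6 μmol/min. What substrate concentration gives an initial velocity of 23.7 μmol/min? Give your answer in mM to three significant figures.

Rearranging v = Vmax[S]/(Km+[S]) gives [S] = Km·v/(Vmax − v).
[S] = 0.0971 × 23.7 / (88.6 − 23.7) = 2.301/64.90 = 0.0355 mM.

0.0355 mM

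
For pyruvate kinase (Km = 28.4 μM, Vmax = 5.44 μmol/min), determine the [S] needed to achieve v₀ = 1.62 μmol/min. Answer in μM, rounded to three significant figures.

12.0 μM

Rearranging v = Vmax[S]/(Km+[S]) gives [S] = Km·v/(Vmax − v).
[S] = 28.4 × 1.62 / (5.44 − 1.62) = 46.01/3.820 = 12.0 μM.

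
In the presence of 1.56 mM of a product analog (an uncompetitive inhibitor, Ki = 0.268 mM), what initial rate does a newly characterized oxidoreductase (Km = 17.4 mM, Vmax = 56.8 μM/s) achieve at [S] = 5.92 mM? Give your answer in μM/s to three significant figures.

With α = 1 + [I]/Ki = 1 + 1.56/0.268 = 6.821, the uncompetitive rate law is v = (Vmax/α)·[S] / (Km/α + [S]).
v = (56.8/6.821)×5.92 / (17.4/6.821 + 5.92) = 49.30/8.471 = 5.82 μM/s.

5.82 μM/s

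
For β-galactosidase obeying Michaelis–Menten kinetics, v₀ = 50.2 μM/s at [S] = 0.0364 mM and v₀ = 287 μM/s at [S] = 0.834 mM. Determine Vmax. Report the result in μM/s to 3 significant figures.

From v = Vmax[S]/(Km+[S]), each point gives Vmax = v(Km+[S])/[S].
Equating: 50.2(Km+0.0364)/0.0364 = 287(Km+0.834)/0.834.
1379·Km + 50.2 = 344.1·Km + 287, so (1379 − 344.1)·Km = 287 − 50.2.
Km = 236.8/1035 = 0.229 mM; then Vmax = 50.2(0.229+0.0364)/0.0364 = 366 μM/s.

366 μM/s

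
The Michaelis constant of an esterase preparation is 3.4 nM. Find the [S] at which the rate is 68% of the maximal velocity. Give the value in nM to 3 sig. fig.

v/Vmax = [S]/(Km+[S]) = 0.68, so [S] = Km·0.68/(1 − 0.68) = 3.4 × 2.125.
[S] = 7.23 nM.

7.23 nM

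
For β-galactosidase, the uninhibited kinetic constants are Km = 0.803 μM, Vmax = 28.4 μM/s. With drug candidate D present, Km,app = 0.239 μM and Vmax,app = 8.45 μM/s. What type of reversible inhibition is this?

Both Km and Vmax decrease by the same factor (~3.36-fold) — characteristic of uncompetitive inhibition.

uncompetitive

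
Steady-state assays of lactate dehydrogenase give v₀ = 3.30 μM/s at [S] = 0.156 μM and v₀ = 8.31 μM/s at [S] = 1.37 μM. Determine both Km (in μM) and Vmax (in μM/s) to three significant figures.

In reciprocal form, 1/v = (Km/Vmax)·(1/[S]) + 1/Vmax. The two points give (1/[S], 1/v) = (6.410, 0.3030) and (0.7299, 0.1203).
Slope = (0.3030 − 0.1203)/(6.410 − 0.7299) = 0.03216; intercept = 0.3030 − 0.03216×6.410 = 0.09686.
Vmax = 1/intercept = 10.3 μM/s; Km = slope × Vmax = 0.03216 × 10.3 = 0.332 μM.

Km = 0.332 μM; Vmax = 10.3 μM/s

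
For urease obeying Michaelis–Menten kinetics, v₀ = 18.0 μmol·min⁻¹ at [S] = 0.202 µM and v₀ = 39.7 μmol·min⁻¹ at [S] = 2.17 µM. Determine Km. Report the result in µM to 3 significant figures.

From v = Vmax[S]/(Km+[S]), each point gives Vmax = v(Km+[S])/[S].
Equating: 18.0(Km+0.202)/0.202 = 39.7(Km+2.17)/2.17.
89.11·Km + 18.0 = 18.29·Km + 39.7, so (89.11 − 18.29)·Km = 39.7 − 18.0.
Km = 21.70/70.81 = 0.306 µM; then Vmax = 18.0(0.306+0.202)/0.202 = 45.3 μmol·min⁻¹.

0.306 µM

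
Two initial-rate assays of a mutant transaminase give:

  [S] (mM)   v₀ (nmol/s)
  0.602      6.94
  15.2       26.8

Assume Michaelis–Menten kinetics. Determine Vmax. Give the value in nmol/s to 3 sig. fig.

30.4 nmol/s

From v = Vmax[S]/(Km+[S]), each point gives Vmax = v(Km+[S])/[S].
Equating: 6.94(Km+0.602)/0.602 = 26.8(Km+15.2)/15.2.
11.53·Km + 6.94 = 1.763·Km + 26.8, so (11.53 − 1.763)·Km = 26.8 − 6.94.
Km = 19.86/9.765 = 2.03 mM; then Vmax = 6.94(2.03+0.602)/0.602 = 30.4 nmol/s.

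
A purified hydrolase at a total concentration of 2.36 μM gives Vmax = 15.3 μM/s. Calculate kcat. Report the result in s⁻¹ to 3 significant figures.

6.48 s⁻¹

kcat = Vmax/[E]total = 15.3 μM/s / 2.36 μM = 6.48 s⁻¹.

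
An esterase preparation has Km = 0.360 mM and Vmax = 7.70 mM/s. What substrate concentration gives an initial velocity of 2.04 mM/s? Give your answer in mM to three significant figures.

0.130 mM

Rearranging v = Vmax[S]/(Km+[S]) gives [S] = Km·v/(Vmax − v).
[S] = 0.360 × 2.04 / (7.70 − 2.04) = 0.7344/5.660 = 0.130 mM.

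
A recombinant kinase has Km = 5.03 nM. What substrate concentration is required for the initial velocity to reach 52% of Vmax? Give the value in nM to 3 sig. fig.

v/Vmax = [S]/(Km+[S]) = 0.52, so [S] = Km·0.52/(1 − 0.52) = 5.03 × 1.083.
[S] = 5.45 nM.

5.45 nM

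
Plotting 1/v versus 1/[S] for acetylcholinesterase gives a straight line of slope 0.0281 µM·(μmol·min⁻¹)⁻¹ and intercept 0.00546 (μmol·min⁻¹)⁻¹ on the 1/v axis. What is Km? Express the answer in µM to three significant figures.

y-intercept = 1/Vmax ⇒ Vmax = 183 μmol·min⁻¹; slope = Km/Vmax ⇒ Km = slope × Vmax.
Km = 0.0281 × 183 = 5.15 µM.

5.15 µM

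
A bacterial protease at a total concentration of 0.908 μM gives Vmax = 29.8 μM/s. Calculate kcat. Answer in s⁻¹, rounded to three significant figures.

kcat = Vmax/[E]total = 29.8 μM/s / 0.908 μM = 32.8 s⁻¹.

32.8 s⁻¹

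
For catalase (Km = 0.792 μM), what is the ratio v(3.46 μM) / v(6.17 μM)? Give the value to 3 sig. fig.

The fractional saturations are [S]/(Km+[S]) = 6.17/6.962 = 0.8862 and 3.46/4.252 = 0.8137.
v₂/v₁ is just their ratio: 0.8137/0.8862 = 0.918.

0.918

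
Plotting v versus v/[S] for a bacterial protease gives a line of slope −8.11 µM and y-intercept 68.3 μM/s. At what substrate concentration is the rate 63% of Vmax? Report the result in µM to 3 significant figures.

13.8 µM

The Eadie–Hofstee slope gives Km = 8.11 µM (slope = −Km).
v/Vmax = [S]/(Km+[S]) = 0.63 ⇒ [S] = Km·0.63/(1−0.63) = 8.11 × 1.703 = 13.8 µM.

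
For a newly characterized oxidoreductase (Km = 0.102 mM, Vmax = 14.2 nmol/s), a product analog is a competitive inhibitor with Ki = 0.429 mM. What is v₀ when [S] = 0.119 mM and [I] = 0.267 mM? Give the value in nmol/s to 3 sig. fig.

5.94 nmol/s

α = 1 + [I]/Ki = 1 + 0.267/0.429 = 1.622.
For a competitive inhibitor, Vmax is unchanged and the apparent Km becomes α·Km: Km,app = 0.165 mM, Vmax,app = 14.2 nmol/s.
v = Vmax,app·[S]/(Km,app + [S]) = 14.2 × 0.119/(0.165 + 0.119) = 5.94 nmol/s.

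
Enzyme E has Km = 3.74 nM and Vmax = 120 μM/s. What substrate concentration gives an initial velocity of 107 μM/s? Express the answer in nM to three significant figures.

30.8 nM

Rearranging v = Vmax[S]/(Km+[S]) gives [S] = Km·v/(Vmax − v).
[S] = 3.74 × 107 / (120 − 107) = 400.2/13.00 = 30.8 nM.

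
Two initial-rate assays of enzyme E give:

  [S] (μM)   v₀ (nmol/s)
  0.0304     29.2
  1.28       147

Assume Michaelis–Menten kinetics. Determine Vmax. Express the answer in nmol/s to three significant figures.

163 nmol/s

From v = Vmax[S]/(Km+[S]), each point gives Vmax = v(Km+[S])/[S].
Equating: 29.2(Km+0.0304)/0.0304 = 147(Km+1.28)/1.28.
960.5·Km + 29.2 = 114.8·Km + 147, so (960.5 − 114.8)·Km = 147 − 29.2.
Km = 117.8/845.7 = 0.139 μM; then Vmax = 29.2(0.139+0.0304)/0.0304 = 163 nmol/s.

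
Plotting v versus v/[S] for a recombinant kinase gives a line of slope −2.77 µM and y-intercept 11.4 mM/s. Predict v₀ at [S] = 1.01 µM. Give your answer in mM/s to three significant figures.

In the Eadie–Hofstee form v = Vmax − Km·(v/[S]), the slope is −Km and the intercept is Vmax, so Km = 2.77 µM and Vmax = 11.4 mM/s.
v = 11.4 × 1.01/(2.77 + 1.01) = 3.05 mM/s.

3.05 mM/s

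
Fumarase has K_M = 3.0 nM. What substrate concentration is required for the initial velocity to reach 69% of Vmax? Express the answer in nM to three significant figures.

6.68 nM

v/Vmax = [S]/(Km+[S]) = 0.69, so [S] = Km·0.69/(1 − 0.69) = 3.0 × 2.226.
[S] = 6.68 nM.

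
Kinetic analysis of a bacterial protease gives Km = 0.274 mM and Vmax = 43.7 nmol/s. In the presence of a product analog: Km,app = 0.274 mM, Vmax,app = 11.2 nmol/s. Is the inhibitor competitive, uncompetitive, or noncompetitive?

Vmax decreases (43.7 → 11.2 nmol/s) while Km is unchanged — pure noncompetitive inhibition.

noncompetitive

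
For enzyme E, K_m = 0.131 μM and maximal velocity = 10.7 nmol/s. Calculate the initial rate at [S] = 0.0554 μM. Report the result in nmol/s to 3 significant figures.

[S]/(Km+[S]) = 0.0554/0.1864 = 0.2972, the fractional saturation.
v = 0.2972 × Vmax = 0.2972 × 10.7 = 3.18 nmol/s.

3.18 nmol/s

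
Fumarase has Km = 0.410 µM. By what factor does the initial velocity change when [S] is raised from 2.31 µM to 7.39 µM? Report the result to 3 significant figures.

The fractional saturations are [S]/(Km+[S]) = 2.31/2.720 = 0.8493 and 7.39/7.800 = 0.9474.
v₂/v₁ is just their ratio: 0.9474/0.8493 = 1.12.

1.12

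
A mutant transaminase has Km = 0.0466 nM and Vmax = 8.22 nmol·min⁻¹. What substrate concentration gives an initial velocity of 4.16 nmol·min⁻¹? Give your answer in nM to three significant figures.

0.0477 nM

The required fractional saturation is v/Vmax = 4.16/8.22 = 0.5061.
Then [S]/(Km+[S]) = 0.5061 ⇒ [S] = 0.0466 × 0.5061/(1 − 0.5061) = 0.0477 nM.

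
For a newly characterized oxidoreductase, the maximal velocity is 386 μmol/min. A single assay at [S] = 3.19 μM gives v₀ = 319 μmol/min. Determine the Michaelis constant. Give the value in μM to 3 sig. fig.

v/Vmax = 319/386 = 0.8264 = [S]/(Km+[S]).
So Km + [S] = [S]/0.8264 = 3.860 μM, giving Km = 3.860 − 3.19 = 0.670 μM.

0.670 μM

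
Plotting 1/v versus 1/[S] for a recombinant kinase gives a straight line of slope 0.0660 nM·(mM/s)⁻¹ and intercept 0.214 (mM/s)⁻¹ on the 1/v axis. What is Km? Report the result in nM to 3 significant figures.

0.308 nM

y-intercept = 1/Vmax ⇒ Vmax = 4.67 mM/s; slope = Km/Vmax ⇒ Km = slope × Vmax.
Km = 0.0660 × 4.67 = 0.308 nM.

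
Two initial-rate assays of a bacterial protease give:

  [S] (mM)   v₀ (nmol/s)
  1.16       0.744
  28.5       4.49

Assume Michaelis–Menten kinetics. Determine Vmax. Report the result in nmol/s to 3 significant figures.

5.71 nmol/s

From v = Vmax[S]/(Km+[S]), each point gives Vmax = v(Km+[S])/[S].
Equating: 0.744(Km+1.16)/1.16 = 4.49(Km+28.5)/28.5.
0.6414·Km + 0.744 = 0.1575·Km + 4.49, so (0.6414 − 0.1575)·Km = 4.49 − 0.744.
Km = 3.746/0.4838 = 7.74 mM; then Vmax = 0.744(7.74+1.16)/1.16 = 5.71 nmol/s.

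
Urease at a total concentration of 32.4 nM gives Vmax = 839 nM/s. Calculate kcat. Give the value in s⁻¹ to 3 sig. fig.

kcat = Vmax/[E]total = 839 nM/s / 32.4 nM = 25.9 s⁻¹.

25.9 s⁻¹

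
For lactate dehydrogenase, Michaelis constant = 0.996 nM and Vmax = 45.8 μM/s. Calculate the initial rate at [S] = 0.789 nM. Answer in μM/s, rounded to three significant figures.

[S]/(Km+[S]) = 0.789/1.785 = 0.4420, the fractional saturation.
v = 0.4420 × Vmax = 0.4420 × 45.8 = 20.2 μM/s.

20.2 μM/s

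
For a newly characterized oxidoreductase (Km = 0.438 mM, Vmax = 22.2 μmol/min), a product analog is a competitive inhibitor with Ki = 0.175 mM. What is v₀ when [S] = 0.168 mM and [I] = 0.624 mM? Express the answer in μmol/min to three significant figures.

With α = 1 + [I]/Ki = 1 + 0.624/0.175 = 4.566, the competitive rate law is v = Vmax[S] / (αKm + [S]).
v = 22.2×0.168 / (4.566×0.438 + 0.168) = 3.730/2.168 = 1.72 μmol/min.

1.72 μmol/min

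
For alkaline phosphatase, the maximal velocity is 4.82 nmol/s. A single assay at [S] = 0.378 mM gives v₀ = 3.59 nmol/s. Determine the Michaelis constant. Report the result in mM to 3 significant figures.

v/Vmax = 3.59/4.82 = 0.7448 = [S]/(Km+[S]).
So Km + [S] = [S]/0.7448 = 0.5075 mM, giving Km = 0.5075 − 0.378 = 0.130 mM.

0.130 mM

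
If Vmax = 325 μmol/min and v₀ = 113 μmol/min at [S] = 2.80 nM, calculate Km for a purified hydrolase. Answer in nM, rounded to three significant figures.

From v = Vmax[S]/(Km+[S]), Km = [S](Vmax − v)/v.
Km = 2.80 × (325 − 113) / 113 = 593.6/113 = 5.25 nM.

5.25 nM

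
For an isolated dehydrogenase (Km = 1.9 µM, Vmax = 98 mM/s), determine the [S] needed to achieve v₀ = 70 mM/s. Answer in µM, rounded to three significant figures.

The required fractional saturation is v/Vmax = 70/98 = 0.7143.
Then [S]/(Km+[S]) = 0.7143 ⇒ [S] = 1.9 × 0.7143/(1 − 0.7143) = 4.75 µM.

4.75 µM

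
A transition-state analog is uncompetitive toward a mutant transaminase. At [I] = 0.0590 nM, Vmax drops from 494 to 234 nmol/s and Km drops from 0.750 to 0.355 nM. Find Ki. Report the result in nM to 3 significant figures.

Uncompetitive: Vmax,app = Vmax/α (and Km,app = Km/α) with α = 1 + [I]/Ki.
α = Vmax/Vmax,app = 494/234 = 2.111.
Ki = [I]/(α − 1) = 0.0590/1.111 = 0.0531 nM.

0.0531 nM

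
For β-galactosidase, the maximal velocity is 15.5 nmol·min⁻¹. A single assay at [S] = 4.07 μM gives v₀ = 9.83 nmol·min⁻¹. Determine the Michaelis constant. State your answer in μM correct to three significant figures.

2.35 μM

v/Vmax = 9.83/15.5 = 0.6342 = [S]/(Km+[S]).
So Km + [S] = [S]/0.6342 = 6.418 μM, giving Km = 6.418 − 4.07 = 2.35 μM.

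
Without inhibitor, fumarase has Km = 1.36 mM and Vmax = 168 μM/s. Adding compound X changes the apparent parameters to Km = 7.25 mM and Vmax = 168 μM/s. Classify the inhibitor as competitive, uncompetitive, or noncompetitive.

competitive

Km increases (1.36 → 7.25 mM) while Vmax is unchanged — the hallmark of competitive inhibition.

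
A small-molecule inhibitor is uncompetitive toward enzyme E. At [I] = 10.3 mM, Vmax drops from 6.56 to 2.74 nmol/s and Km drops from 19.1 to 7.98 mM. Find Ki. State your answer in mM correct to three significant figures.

7.39 mM

Uncompetitive: Vmax,app = Vmax/α (and Km,app = Km/α) with α = 1 + [I]/Ki.
α = Vmax/Vmax,app = 6.56/2.74 = 2.394.
Since α = 1 + [I]/Ki, [I]/Ki = 2.394 − 1 = 1.394 and Ki = 10.3/1.394 = 7.39 mM.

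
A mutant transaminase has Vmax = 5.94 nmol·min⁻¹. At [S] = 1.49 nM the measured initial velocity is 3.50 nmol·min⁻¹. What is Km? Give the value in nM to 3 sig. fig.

From v = Vmax[S]/(Km+[S]), Km = [S](Vmax − v)/v.
Km = 1.49 × (5.94 − 3.50) / 3.50 = 3.636/3.50 = 1.04 nM.

1.04 nM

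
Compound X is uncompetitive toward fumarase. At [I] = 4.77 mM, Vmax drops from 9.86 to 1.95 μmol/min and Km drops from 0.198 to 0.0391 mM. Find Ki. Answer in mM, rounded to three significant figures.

Uncompetitive: Vmax,app = Vmax/α (and Km,app = Km/α) with α = 1 + [I]/Ki.
α = Vmax/Vmax,app = 9.86/1.95 = 5.056.
Ki = [I]/(α − 1) = 4.77/4.056 = 1.18 mM.

1.18 mM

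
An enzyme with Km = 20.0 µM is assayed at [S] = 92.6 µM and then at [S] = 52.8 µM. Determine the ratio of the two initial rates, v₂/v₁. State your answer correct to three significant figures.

Since Vmax cancels, v₂/v₁ = [S]₂(Km+[S]₁) / [S]₁(Km+[S]₂).
= 52.8×(20.0+92.6) / (92.6×(20.0+52.8)) = 5945/6741 = 0.882.

0.882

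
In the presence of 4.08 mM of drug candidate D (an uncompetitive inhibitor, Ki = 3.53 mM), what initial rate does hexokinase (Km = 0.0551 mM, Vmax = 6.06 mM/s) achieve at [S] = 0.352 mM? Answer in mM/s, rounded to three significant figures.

2.62 mM/s

With α = 1 + [I]/Ki = 1 + 4.08/3.53 = 2.156, the uncompetitive rate law is v = (Vmax/α)·[S] / (Km/α + [S]).
v = (6.06/2.156)×0.352 / (0.0551/2.156 + 0.352) = 0.9895/0.3776 = 2.62 mM/s.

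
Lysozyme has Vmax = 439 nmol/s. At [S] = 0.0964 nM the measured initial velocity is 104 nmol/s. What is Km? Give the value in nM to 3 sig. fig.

0.311 nM

From v = Vmax[S]/(Km+[S]), Km = [S](Vmax − v)/v.
Km = 0.0964 × (439 − 104) / 104 = 32.29/104 = 0.311 nM.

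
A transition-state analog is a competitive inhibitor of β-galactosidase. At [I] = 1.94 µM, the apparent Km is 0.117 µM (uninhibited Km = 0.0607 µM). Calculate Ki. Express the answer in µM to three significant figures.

2.09 µM

Competitive: Km,app = α·Km with α = 1 + [I]/Ki.
α = Km,app/Km = 0.117/0.0607 = 1.928.
Since α = 1 + [I]/Ki, [I]/Ki = 1.928 − 1 = 0.9275 and Ki = 1.94/0.9275 = 2.09 µM.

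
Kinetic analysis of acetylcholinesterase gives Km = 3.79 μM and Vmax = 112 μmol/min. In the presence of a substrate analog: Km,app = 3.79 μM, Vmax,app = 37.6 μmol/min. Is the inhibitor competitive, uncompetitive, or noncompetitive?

Vmax decreases (112 → 37.6 μmol/min) while Km is unchanged — pure noncompetitive inhibition.

noncompetitive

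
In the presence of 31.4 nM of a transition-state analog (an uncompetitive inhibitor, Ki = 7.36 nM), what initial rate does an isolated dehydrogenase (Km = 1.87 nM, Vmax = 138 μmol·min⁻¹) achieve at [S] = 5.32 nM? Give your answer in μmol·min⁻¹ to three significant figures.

24.6 μmol·min⁻¹

With α = 1 + [I]/Ki = 1 + 31.4/7.36 = 5.266, the uncompetitive rate law is v = (Vmax/α)·[S] / (Km/α + [S]).
v = (138/5.266)×5.32 / (1.87/5.266 + 5.32) = 139.4/5.675 = 24.6 μmol·min⁻¹.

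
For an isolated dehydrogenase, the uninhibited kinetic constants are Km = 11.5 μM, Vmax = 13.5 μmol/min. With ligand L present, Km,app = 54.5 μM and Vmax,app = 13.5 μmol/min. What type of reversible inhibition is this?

competitive

Km increases (11.5 → 54.5 μM) while Vmax is unchanged — the hallmark of competitive inhibition.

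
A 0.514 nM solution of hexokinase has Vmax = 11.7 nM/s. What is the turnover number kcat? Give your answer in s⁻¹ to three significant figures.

22.8 s⁻¹

kcat = Vmax/[E]total = 11.7 nM/s / 0.514 nM = 22.8 s⁻¹.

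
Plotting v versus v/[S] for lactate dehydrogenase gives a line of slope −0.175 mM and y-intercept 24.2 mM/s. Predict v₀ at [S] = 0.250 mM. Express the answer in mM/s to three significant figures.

In the Eadie–Hofstee form v = Vmax − Km·(v/[S]), the slope is −Km and the intercept is Vmax, so Km = 0.175 mM and Vmax = 24.2 mM/s.
v = 24.2 × 0.250/(0.175 + 0.250) = 14.2 mM/s.

14.2 mM/s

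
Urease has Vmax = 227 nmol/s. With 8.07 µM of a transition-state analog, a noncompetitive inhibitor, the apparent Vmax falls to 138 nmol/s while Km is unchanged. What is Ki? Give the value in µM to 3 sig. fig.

12.5 µM

Noncompetitive: Vmax,app = Vmax/α with α = 1 + [I]/Ki.
α = Vmax/Vmax,app = 227/138 = 1.645.
Since α = 1 + [I]/Ki, [I]/Ki = 1.645 − 1 = 0.6449 and Ki = 8.07/0.6449 = 12.5 µM.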